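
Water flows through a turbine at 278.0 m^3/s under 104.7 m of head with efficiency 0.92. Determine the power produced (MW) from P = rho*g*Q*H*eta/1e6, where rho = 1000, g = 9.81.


P = 1000 * 9.81 * 278.0 * 104.7 * 0.92 / 1e6 = 262.6929 MW


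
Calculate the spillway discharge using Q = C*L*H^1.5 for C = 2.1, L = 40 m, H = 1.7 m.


Q = 2.1 * 40 * 1.7^1.5 = 186.1884 m^3/s


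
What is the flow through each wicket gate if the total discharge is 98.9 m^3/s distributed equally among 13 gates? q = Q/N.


q = 98.9 / 13 = 7.6077 m^3/s


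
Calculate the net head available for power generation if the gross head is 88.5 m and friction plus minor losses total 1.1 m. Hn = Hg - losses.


Hn = 88.5 - 1.1 = 87.4000 m


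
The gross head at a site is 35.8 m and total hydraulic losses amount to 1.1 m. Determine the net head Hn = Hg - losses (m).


Hn = 35.8 - 1.1 = 34.7000 m


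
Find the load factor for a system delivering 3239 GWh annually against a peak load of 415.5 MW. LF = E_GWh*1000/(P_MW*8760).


LF = 3239 * 1000 / (415.5 * 8760) = 0.8899


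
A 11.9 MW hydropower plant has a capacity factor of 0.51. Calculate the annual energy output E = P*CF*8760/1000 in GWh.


E = 11.9 * 0.51 * 8760 / 1000 = 53.1644 GWh


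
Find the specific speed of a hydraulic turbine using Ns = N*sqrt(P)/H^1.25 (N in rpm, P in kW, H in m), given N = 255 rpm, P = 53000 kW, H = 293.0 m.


Ns = 255 * 53000^0.5 / 293.0^1.25 = 48.4277


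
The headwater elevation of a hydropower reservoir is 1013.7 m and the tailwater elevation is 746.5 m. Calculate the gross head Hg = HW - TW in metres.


Hg = 1013.7 - 746.5 = 267.2000 m


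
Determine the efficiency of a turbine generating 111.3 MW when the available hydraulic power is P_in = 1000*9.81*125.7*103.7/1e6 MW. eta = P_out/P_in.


P_in = 1000 * 9.81 * 125.7 * 103.7 / 1e6 = 127.8742 MW
eta = 111.3 / 127.8742 = 0.8704


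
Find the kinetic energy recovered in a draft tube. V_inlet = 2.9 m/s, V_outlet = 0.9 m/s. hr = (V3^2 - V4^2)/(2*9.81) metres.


hr = (2.9^2 - 0.9^2) / (2*9.81) = 0.3874 m


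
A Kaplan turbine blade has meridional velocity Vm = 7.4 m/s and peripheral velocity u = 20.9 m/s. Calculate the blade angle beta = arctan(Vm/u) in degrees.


beta = arctan(7.4 / 20.9) = 19.4974 degrees


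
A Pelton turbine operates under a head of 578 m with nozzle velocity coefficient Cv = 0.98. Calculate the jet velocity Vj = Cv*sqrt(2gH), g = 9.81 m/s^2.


Vj = 0.98 * sqrt(2*9.81*578) = 104.3613 m/s


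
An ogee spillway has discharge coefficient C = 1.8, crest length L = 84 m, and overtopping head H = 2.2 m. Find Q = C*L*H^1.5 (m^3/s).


Q = 1.8 * 84 * 2.2^1.5 = 493.3849 m^3/s


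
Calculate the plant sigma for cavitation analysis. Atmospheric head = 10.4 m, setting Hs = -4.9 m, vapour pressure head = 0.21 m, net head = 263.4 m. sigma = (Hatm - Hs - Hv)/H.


sigma = (10.4 - (-4.9) - 0.21) / 263.4 = 0.0573


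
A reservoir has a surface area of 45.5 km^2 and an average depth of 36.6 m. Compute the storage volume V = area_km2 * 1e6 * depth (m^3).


V = 45.5 * 1e6 * 36.6 = 1.6653e+09 m^3


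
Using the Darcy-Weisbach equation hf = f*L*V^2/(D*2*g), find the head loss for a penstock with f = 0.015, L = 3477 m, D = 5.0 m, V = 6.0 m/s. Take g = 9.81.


hf = 0.015 * 3477 * 6.0^2 / (5.0 * 2 * 9.81) = 19.1394 m


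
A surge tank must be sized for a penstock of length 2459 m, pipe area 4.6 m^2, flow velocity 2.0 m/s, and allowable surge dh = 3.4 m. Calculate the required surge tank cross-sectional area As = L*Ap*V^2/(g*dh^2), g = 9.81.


As = 2459 * 4.6 * 2.0^2 / (9.81 * 3.4^2) = 398.9785 m^2


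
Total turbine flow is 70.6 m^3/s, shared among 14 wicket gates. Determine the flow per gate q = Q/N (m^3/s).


q = 70.6 / 14 = 5.0429 m^3/s


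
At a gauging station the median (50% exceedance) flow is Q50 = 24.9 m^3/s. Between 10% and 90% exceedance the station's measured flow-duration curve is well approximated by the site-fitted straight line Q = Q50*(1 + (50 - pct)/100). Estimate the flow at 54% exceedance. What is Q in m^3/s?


Q = 24.9 * (1 + (50 - 54)/100) = 23.9040 m^3/s


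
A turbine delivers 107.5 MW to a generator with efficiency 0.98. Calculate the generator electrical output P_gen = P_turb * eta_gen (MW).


P_gen = 107.5 * 0.98 = 105.3500 MW


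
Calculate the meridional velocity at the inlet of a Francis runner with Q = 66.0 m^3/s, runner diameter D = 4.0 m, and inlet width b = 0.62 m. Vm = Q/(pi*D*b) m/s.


Vm = 66.0 / (pi * 4.0 * 0.62) = 8.4712 m/s


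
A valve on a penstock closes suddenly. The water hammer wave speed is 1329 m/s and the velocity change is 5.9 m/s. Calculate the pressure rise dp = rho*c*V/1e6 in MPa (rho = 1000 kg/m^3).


dp = 1000 * 1329 * 5.9 / 1e6 = 7.8411 MPa


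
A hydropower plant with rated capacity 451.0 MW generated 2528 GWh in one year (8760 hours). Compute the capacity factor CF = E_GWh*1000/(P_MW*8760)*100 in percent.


CF = 2528 * 1000 / (451.0 * 8760) * 100 = 63.9877 %


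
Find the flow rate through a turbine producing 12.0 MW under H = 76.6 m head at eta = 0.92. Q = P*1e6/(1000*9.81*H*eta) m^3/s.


Q = 12.0 * 1e6 / (1000 * 9.81 * 76.6 * 0.92) = 17.3578 m^3/s


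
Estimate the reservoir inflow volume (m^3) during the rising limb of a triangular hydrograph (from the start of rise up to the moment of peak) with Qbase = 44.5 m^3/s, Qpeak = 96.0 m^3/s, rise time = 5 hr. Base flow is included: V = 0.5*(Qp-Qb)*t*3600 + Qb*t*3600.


V = 0.5*(96.0 - 44.5)*5*3600 + 44.5*5*3600 = 1.2645e+06 m^3


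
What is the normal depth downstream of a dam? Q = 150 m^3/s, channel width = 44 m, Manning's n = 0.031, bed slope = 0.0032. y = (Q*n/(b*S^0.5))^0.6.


y = (150 * 0.031 / (44 * 0.0032^0.5))^0.6 = 1.4550 m


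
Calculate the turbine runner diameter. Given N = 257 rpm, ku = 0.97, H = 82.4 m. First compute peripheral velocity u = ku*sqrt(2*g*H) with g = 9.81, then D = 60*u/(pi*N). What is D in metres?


u = 0.97 * sqrt(2*9.81*82.4) = 39.0018 m/s
D = 60 * 39.0018 / (pi * 257) = 2.8984 m


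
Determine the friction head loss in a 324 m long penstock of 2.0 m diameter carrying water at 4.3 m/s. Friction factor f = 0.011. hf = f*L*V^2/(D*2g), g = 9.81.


hf = 0.011 * 324 * 4.3^2 / (2.0 * 2 * 9.81) = 1.6794 m


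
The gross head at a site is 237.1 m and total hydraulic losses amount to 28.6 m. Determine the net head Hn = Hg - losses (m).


Hn = 237.1 - 28.6 = 208.5000 m


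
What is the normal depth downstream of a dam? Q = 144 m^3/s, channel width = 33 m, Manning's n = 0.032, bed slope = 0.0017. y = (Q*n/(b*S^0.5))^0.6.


y = (144 * 0.032 / (33 * 0.0017^0.5))^0.6 = 2.0790 m


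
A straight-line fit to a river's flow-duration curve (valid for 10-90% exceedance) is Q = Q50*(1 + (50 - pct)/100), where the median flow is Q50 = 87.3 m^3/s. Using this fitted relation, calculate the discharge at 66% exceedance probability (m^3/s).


Q = 87.3 * (1 + (50 - 66)/100) = 73.3320 m^3/s


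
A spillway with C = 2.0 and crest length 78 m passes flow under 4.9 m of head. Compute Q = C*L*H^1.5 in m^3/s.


Q = 2.0 * 78 * 4.9^1.5 = 1692.0715 m^3/s


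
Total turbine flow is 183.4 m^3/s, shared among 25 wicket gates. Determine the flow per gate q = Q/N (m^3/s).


q = 183.4 / 25 = 7.3360 m^3/s


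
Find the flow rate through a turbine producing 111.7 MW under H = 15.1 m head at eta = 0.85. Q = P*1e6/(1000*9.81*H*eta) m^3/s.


Q = 111.7 * 1e6 / (1000 * 9.81 * 15.1 * 0.85) = 887.1321 m^3/s


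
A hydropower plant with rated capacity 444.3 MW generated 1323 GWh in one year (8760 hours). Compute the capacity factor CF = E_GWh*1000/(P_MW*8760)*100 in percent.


CF = 1323 * 1000 / (444.3 * 8760) * 100 = 33.9922 %


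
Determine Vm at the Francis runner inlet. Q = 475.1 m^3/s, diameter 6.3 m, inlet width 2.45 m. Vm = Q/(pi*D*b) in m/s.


Vm = 475.1 / (pi * 6.3 * 2.45) = 9.7978 m/s


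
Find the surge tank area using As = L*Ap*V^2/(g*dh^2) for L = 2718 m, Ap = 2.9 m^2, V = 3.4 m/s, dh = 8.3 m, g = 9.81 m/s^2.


As = 2718 * 2.9 * 3.4^2 / (9.81 * 8.3^2) = 134.8280 m^2


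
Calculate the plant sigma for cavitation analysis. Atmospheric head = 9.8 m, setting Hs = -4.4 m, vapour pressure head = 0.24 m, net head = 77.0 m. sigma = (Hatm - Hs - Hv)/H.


sigma = (9.8 - (-4.4) - 0.24) / 77.0 = 0.1813


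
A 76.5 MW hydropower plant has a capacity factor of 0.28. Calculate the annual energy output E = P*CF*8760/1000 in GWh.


E = 76.5 * 0.28 * 8760 / 1000 = 187.6392 GWh


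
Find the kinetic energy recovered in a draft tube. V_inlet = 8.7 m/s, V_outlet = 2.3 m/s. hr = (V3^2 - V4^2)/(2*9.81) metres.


hr = (8.7^2 - 2.3^2) / (2*9.81) = 3.5882 m


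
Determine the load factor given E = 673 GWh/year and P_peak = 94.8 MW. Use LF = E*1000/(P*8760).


LF = 673 * 1000 / (94.8 * 8760) = 0.8104


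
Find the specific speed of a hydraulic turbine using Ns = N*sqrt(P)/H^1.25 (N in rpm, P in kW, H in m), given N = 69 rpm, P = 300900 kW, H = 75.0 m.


Ns = 69 * 300900^0.5 / 75.0^1.25 = 171.4879


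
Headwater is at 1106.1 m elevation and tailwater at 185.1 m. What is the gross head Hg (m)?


Hg = 1106.1 - 185.1 = 921.0000 m


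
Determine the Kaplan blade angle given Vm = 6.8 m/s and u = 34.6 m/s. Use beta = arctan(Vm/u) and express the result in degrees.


beta = arctan(6.8 / 34.6) = 11.1187 degrees


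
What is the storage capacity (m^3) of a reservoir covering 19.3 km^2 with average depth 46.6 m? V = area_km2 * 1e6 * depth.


V = 19.3 * 1e6 * 46.6 = 8.9938e+08 m^3


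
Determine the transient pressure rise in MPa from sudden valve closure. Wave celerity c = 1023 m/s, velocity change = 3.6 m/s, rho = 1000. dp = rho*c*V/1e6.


dp = 1000 * 1023 * 3.6 / 1e6 = 3.6828 MPa


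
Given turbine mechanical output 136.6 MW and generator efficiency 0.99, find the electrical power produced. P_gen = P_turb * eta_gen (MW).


P_gen = 136.6 * 0.99 = 135.2340 MW


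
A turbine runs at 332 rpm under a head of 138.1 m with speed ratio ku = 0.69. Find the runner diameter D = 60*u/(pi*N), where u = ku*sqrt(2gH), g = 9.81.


u = 0.69 * sqrt(2*9.81*138.1) = 35.9166 m/s
D = 60 * 35.9166 / (pi * 332) = 2.0661 m


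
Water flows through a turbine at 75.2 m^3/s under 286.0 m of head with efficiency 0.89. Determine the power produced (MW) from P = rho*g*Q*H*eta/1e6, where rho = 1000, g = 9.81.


P = 1000 * 9.81 * 75.2 * 286.0 * 0.89 / 1e6 = 187.7772 MW


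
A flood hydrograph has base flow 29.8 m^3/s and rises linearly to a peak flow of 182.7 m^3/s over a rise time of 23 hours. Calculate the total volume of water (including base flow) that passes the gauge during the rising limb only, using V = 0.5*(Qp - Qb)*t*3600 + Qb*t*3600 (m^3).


V = 0.5*(182.7 - 29.8)*23*3600 + 29.8*23*3600 = 8.7975e+06 m^3


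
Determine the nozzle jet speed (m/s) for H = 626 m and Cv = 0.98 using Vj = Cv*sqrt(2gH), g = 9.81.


Vj = 0.98 * sqrt(2*9.81*626) = 108.6082 m/s


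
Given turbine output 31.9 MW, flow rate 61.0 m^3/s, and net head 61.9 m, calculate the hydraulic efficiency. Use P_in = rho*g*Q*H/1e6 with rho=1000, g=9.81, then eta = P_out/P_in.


P_in = 1000 * 9.81 * 61.0 * 61.9 / 1e6 = 37.0416 MW
eta = 31.9 / 37.0416 = 0.8612


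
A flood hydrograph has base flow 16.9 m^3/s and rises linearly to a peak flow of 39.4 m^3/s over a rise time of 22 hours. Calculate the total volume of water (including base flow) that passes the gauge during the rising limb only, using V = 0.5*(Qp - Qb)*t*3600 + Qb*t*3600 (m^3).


V = 0.5*(39.4 - 16.9)*22*3600 + 16.9*22*3600 = 2.2295e+06 m^3


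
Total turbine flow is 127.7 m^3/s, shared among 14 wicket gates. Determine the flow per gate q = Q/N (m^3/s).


q = 127.7 / 14 = 9.1214 m^3/s


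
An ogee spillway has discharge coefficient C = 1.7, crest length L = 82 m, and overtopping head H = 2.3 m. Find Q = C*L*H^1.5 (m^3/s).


Q = 1.7 * 82 * 2.3^1.5 = 486.2443 m^3/s


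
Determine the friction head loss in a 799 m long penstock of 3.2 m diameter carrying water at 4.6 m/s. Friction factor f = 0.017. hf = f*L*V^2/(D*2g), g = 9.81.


hf = 0.017 * 799 * 4.6^2 / (3.2 * 2 * 9.81) = 4.5779 m


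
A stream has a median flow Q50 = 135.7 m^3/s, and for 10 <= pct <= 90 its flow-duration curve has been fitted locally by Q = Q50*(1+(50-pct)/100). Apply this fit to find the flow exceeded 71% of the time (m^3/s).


Q = 135.7 * (1 + (50 - 71)/100) = 107.2030 m^3/s


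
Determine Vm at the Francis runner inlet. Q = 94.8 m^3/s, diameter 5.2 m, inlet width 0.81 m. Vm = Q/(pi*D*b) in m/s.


Vm = 94.8 / (pi * 5.2 * 0.81) = 7.1642 m/s


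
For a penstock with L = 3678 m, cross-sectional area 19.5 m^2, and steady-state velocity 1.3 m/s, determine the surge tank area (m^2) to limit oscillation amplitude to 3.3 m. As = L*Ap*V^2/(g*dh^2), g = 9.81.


As = 3678 * 19.5 * 1.3^2 / (9.81 * 3.3^2) = 1134.5827 m^2


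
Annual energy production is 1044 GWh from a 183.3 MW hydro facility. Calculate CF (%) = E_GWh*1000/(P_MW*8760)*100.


CF = 1044 * 1000 / (183.3 * 8760) * 100 = 65.0180 %


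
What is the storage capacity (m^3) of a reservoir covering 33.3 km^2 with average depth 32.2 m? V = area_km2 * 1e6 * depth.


V = 33.3 * 1e6 * 32.2 = 1.0723e+09 m^3


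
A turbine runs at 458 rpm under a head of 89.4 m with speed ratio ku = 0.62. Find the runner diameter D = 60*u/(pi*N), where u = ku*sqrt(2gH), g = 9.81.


u = 0.62 * sqrt(2*9.81*89.4) = 25.9663 m/s
D = 60 * 25.9663 / (pi * 458) = 1.0828 m


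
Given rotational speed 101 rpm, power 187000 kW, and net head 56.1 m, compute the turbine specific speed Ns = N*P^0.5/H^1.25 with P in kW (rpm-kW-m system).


Ns = 101 * 187000^0.5 / 56.1^1.25 = 284.4714


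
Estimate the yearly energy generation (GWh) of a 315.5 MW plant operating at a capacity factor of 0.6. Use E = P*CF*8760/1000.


E = 315.5 * 0.6 * 8760 / 1000 = 1658.2680 GWh


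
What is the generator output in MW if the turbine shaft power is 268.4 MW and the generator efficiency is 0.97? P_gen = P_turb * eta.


P_gen = 268.4 * 0.97 = 260.3480 MW


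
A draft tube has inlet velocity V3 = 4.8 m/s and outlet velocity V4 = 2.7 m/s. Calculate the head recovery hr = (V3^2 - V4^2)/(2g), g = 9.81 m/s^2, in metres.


hr = (4.8^2 - 2.7^2) / (2*9.81) = 0.8028 m


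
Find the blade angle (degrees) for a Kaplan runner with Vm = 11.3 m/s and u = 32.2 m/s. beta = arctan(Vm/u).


beta = arctan(11.3 / 32.2) = 19.3376 degrees


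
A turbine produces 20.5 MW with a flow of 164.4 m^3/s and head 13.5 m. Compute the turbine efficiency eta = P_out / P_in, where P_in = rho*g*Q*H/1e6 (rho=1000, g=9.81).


P_in = 1000 * 9.81 * 164.4 * 13.5 / 1e6 = 21.7723 MW
eta = 20.5 / 21.7723 = 0.9416


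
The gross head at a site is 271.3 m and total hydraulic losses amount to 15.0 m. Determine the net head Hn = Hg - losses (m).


Hn = 271.3 - 15.0 = 256.3000 m


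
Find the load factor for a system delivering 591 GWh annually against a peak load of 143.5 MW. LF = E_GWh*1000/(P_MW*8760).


LF = 591 * 1000 / (143.5 * 8760) = 0.4701


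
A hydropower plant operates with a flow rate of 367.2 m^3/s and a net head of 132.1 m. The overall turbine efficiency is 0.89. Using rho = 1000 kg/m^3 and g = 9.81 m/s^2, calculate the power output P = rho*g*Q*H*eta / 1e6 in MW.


P = 1000 * 9.81 * 367.2 * 132.1 * 0.89 / 1e6 = 423.5108 MW


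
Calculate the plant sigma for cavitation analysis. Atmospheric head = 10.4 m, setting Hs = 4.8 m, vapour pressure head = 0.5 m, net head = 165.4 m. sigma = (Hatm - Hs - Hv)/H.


sigma = (10.4 - 4.8 - 0.5) / 165.4 = 0.0308


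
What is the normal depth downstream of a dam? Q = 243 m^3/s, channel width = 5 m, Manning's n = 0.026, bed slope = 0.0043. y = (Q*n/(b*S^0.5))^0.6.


y = (243 * 0.026 / (5 * 0.0043^0.5))^0.6 = 5.9010 m


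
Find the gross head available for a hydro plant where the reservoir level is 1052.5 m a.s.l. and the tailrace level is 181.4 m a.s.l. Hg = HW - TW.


Hg = 1052.5 - 181.4 = 871.1000 m


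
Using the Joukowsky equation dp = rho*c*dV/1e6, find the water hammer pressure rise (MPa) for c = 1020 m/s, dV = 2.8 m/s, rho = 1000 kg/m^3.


dp = 1000 * 1020 * 2.8 / 1e6 = 2.8560 MPa


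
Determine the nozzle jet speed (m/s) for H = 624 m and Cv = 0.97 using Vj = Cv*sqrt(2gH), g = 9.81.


Vj = 0.97 * sqrt(2*9.81*624) = 107.3281 m/s


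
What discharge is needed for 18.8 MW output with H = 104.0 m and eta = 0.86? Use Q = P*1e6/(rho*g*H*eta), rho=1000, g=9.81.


Q = 18.8 * 1e6 / (1000 * 9.81 * 104.0 * 0.86) = 21.4268 m^3/s


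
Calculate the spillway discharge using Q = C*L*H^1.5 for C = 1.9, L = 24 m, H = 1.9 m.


Q = 1.9 * 24 * 1.9^1.5 = 119.4250 m^3/s


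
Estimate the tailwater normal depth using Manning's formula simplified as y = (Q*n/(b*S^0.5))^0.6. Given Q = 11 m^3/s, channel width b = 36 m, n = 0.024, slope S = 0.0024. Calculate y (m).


y = (11 * 0.024 / (36 * 0.0024^0.5))^0.6 = 0.3200 m


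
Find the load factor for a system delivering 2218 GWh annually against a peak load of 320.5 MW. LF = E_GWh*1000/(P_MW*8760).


LF = 2218 * 1000 / (320.5 * 8760) = 0.7900


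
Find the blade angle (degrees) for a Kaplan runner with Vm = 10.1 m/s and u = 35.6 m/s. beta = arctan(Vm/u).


beta = arctan(10.1 / 35.6) = 15.8391 degrees


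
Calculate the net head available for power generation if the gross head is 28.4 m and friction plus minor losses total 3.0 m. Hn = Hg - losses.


Hn = 28.4 - 3.0 = 25.4000 m


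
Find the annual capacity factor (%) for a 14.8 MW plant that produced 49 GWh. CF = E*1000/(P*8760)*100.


CF = 49 * 1000 / (14.8 * 8760) * 100 = 37.7946 %


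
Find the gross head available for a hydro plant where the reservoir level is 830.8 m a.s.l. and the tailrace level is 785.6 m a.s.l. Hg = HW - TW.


Hg = 830.8 - 785.6 = 45.2000 m


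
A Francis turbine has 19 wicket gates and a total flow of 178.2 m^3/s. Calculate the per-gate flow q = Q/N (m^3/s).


q = 178.2 / 19 = 9.3789 m^3/s


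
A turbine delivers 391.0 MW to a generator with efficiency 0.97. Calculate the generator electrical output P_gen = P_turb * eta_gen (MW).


P_gen = 391.0 * 0.97 = 379.2700 MW


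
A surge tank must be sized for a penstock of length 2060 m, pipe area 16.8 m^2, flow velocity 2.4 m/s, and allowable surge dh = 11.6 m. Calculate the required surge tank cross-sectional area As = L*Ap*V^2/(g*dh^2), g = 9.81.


As = 2060 * 16.8 * 2.4^2 / (9.81 * 11.6^2) = 151.0129 m^2


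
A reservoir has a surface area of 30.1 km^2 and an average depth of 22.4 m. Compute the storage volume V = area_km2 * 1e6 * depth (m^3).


V = 30.1 * 1e6 * 22.4 = 6.7424e+08 m^3


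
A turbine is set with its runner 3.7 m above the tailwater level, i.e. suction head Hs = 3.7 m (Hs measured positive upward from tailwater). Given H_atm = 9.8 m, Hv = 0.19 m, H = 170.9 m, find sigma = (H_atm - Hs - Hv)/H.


sigma = (9.8 - 3.7 - 0.19) / 170.9 = 0.0346


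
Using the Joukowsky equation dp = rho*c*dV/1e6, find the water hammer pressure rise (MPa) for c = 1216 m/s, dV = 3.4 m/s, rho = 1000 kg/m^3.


dp = 1000 * 1216 * 3.4 / 1e6 = 4.1344 MPa


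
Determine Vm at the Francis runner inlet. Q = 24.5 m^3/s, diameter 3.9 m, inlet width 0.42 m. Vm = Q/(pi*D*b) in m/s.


Vm = 24.5 / (pi * 3.9 * 0.42) = 4.7610 m/s


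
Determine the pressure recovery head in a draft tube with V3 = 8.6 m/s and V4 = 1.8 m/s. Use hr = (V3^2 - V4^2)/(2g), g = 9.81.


hr = (8.6^2 - 1.8^2) / (2*9.81) = 3.6045 m


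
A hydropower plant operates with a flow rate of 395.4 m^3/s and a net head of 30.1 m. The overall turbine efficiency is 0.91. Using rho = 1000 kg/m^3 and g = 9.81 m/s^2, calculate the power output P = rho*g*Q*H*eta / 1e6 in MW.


P = 1000 * 9.81 * 395.4 * 30.1 * 0.91 / 1e6 = 106.2462 MW


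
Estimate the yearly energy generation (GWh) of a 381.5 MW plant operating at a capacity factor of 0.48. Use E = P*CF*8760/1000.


E = 381.5 * 0.48 * 8760 / 1000 = 1604.1312 GWh


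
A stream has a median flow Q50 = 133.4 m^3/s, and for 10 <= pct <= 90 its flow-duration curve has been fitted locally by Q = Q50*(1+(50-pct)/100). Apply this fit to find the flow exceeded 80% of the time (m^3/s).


Q = 133.4 * (1 + (50 - 80)/100) = 93.3800 m^3/s


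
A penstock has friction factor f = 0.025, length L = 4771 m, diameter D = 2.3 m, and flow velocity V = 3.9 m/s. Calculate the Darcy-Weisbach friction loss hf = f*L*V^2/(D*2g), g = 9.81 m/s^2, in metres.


hf = 0.025 * 4771 * 3.9^2 / (2.3 * 2 * 9.81) = 40.2024 m


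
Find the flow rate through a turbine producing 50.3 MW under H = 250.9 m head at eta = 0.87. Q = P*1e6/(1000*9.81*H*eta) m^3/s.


Q = 50.3 * 1e6 / (1000 * 9.81 * 250.9 * 0.87) = 23.4898 m^3/s


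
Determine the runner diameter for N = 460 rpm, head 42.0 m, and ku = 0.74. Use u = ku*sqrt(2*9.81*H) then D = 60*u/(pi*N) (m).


u = 0.74 * sqrt(2*9.81*42.0) = 21.2425 m/s
D = 60 * 21.2425 / (pi * 460) = 0.8820 m


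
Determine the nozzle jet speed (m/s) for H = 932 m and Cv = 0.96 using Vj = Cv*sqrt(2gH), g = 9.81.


Vj = 0.96 * sqrt(2*9.81*932) = 129.8161 m/s


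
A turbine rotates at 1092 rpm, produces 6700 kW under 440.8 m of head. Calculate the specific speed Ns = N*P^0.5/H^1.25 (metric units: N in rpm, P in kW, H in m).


Ns = 1092 * 6700^0.5 / 440.8^1.25 = 44.2546


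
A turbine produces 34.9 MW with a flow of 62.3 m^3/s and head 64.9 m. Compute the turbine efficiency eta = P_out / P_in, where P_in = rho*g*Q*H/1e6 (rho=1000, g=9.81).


P_in = 1000 * 9.81 * 62.3 * 64.9 / 1e6 = 39.6645 MW
eta = 34.9 / 39.6645 = 0.8799


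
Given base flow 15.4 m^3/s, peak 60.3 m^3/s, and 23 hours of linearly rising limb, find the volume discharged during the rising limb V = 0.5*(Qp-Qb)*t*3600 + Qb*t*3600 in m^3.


V = 0.5*(60.3 - 15.4)*23*3600 + 15.4*23*3600 = 3.1340e+06 m^3


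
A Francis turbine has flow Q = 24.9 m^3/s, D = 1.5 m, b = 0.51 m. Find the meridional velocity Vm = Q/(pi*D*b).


Vm = 24.9 / (pi * 1.5 * 0.51) = 10.3607 m/s


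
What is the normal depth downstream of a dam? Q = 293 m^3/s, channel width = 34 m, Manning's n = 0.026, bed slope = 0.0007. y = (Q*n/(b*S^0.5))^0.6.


y = (293 * 0.026 / (34 * 0.0007^0.5))^0.6 = 3.6032 m


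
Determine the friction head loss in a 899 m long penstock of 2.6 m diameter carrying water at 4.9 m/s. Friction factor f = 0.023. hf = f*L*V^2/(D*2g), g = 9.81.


hf = 0.023 * 899 * 4.9^2 / (2.6 * 2 * 9.81) = 9.7321 m


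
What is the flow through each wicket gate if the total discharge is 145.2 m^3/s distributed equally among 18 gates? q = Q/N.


q = 145.2 / 18 = 8.0667 m^3/s


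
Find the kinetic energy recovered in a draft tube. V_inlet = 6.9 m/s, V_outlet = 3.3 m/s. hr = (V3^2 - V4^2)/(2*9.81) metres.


hr = (6.9^2 - 3.3^2) / (2*9.81) = 1.8716 m


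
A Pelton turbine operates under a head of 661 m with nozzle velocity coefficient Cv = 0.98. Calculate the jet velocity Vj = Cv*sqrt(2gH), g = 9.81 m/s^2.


Vj = 0.98 * sqrt(2*9.81*661) = 111.6031 m/s


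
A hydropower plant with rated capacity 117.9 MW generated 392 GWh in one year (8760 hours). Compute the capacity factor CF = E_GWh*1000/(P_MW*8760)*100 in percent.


CF = 392 * 1000 / (117.9 * 8760) * 100 = 37.9549 %


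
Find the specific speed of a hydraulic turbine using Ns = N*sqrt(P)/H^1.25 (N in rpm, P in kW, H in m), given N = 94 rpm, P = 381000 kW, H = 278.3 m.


Ns = 94 * 381000^0.5 / 278.3^1.25 = 51.0445


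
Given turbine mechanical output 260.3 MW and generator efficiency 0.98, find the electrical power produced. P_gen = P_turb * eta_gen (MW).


P_gen = 260.3 * 0.98 = 255.0940 MW


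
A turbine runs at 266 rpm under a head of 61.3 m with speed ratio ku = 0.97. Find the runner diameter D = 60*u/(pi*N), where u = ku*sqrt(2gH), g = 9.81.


u = 0.97 * sqrt(2*9.81*61.3) = 33.6397 m/s
D = 60 * 33.6397 / (pi * 266) = 2.4153 m


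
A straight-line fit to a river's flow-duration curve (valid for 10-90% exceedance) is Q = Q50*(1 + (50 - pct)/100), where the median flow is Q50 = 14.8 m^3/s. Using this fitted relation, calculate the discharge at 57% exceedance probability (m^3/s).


Q = 14.8 * (1 + (50 - 57)/100) = 13.7640 m^3/s


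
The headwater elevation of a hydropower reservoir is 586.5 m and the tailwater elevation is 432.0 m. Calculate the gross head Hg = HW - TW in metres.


Hg = 586.5 - 432.0 = 154.5000 m


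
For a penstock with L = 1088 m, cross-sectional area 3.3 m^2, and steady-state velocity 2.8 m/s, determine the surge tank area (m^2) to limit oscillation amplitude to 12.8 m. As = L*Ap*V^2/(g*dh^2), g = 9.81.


As = 1088 * 3.3 * 2.8^2 / (9.81 * 12.8^2) = 17.5134 m^2


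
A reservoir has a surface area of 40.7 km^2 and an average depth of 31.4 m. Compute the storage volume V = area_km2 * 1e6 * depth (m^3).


V = 40.7 * 1e6 * 31.4 = 1.2780e+09 m^3


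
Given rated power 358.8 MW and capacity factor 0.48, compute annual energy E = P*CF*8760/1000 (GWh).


E = 358.8 * 0.48 * 8760 / 1000 = 1508.6822 GWh


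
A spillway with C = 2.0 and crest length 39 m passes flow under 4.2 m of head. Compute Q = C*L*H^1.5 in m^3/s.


Q = 2.0 * 39 * 4.2^1.5 = 671.3802 m^3/s


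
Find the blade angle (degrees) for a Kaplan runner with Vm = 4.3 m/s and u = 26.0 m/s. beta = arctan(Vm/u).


beta = arctan(4.3 / 26.0) = 9.3908 degrees


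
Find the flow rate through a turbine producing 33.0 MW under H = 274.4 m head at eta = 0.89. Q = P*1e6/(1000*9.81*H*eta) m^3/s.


Q = 33.0 * 1e6 / (1000 * 9.81 * 274.4 * 0.89) = 13.7743 m^3/s


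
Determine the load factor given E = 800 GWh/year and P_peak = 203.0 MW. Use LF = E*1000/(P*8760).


LF = 800 * 1000 / (203.0 * 8760) = 0.4499


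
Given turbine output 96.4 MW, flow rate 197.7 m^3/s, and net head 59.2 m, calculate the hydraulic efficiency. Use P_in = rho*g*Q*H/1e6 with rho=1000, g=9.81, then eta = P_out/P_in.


P_in = 1000 * 9.81 * 197.7 * 59.2 / 1e6 = 114.8147 MW
eta = 96.4 / 114.8147 = 0.8396


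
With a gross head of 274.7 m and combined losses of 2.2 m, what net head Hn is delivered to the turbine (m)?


Hn = 274.7 - 2.2 = 272.5000 m


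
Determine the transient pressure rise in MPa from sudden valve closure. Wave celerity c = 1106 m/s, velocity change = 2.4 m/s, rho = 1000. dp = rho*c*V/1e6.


dp = 1000 * 1106 * 2.4 / 1e6 = 2.6544 MPa


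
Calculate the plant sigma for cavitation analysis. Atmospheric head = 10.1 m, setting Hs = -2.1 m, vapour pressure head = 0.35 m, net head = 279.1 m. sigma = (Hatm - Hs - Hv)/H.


sigma = (10.1 - (-2.1) - 0.35) / 279.1 = 0.0425


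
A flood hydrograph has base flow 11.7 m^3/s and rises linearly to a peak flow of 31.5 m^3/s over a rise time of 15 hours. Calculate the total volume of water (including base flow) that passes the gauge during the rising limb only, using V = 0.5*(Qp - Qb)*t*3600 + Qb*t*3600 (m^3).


V = 0.5*(31.5 - 11.7)*15*3600 + 11.7*15*3600 = 1.1664e+06 m^3


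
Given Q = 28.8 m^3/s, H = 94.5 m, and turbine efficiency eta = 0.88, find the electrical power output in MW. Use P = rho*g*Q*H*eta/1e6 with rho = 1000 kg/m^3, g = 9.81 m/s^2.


P = 1000 * 9.81 * 28.8 * 94.5 * 0.88 / 1e6 = 23.4950 MW


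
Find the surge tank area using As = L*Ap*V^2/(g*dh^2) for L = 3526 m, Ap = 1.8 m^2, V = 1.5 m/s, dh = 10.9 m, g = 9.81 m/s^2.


As = 3526 * 1.8 * 1.5^2 / (9.81 * 10.9^2) = 12.2522 m^2


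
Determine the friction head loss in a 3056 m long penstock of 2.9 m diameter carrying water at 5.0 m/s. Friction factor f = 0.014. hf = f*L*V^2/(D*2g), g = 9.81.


hf = 0.014 * 3056 * 5.0^2 / (2.9 * 2 * 9.81) = 18.7986 m


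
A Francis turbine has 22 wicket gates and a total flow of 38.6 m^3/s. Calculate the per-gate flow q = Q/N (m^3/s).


q = 38.6 / 22 = 1.7545 m^3/s


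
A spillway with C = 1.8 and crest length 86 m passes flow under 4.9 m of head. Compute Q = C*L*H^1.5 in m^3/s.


Q = 1.8 * 86 * 4.9^1.5 = 1679.0556 m^3/s


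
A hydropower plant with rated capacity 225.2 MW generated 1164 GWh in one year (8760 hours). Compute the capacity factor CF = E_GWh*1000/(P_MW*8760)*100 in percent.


CF = 1164 * 1000 / (225.2 * 8760) * 100 = 59.0039 %


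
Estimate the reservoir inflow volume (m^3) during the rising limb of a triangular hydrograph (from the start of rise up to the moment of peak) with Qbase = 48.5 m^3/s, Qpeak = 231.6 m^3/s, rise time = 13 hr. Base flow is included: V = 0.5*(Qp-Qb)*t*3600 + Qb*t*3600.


V = 0.5*(231.6 - 48.5)*13*3600 + 48.5*13*3600 = 6.5543e+06 m^3


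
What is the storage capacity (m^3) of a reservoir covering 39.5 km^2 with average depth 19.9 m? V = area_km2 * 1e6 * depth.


V = 39.5 * 1e6 * 19.9 = 7.8605e+08 m^3


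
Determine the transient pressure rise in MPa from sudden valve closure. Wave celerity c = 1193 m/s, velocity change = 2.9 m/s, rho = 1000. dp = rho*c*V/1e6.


dp = 1000 * 1193 * 2.9 / 1e6 = 3.4597 MPa


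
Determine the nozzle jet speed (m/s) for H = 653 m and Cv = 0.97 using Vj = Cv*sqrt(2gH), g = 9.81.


Vj = 0.97 * sqrt(2*9.81*653) = 109.7938 m/s


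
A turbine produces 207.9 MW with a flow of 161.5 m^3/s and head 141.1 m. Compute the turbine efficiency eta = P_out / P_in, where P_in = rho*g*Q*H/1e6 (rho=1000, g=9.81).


P_in = 1000 * 9.81 * 161.5 * 141.1 / 1e6 = 223.5468 MW
eta = 207.9 / 223.5468 = 0.9300


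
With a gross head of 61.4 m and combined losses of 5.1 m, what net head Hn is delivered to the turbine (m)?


Hn = 61.4 - 5.1 = 56.3000 m


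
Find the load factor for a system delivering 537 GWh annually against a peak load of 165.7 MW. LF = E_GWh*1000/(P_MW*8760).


LF = 537 * 1000 / (165.7 * 8760) = 0.3700


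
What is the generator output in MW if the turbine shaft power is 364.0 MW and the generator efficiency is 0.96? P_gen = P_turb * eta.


P_gen = 364.0 * 0.96 = 349.4400 MW


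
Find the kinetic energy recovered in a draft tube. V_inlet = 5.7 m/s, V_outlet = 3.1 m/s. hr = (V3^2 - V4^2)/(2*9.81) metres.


hr = (5.7^2 - 3.1^2) / (2*9.81) = 1.1662 m


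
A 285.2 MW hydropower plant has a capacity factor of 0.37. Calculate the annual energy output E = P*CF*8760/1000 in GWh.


E = 285.2 * 0.37 * 8760 / 1000 = 924.3902 GWh


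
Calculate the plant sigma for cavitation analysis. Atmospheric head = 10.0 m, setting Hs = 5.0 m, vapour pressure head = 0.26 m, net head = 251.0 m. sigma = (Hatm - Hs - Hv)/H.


sigma = (10.0 - 5.0 - 0.26) / 251.0 = 0.0189


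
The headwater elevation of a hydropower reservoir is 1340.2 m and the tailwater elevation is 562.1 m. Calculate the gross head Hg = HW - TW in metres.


Hg = 1340.2 - 562.1 = 778.1000 m


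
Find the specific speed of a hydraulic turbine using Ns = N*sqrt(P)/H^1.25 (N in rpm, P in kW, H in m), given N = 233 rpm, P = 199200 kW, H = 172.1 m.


Ns = 233 * 199200^0.5 / 172.1^1.25 = 166.8301


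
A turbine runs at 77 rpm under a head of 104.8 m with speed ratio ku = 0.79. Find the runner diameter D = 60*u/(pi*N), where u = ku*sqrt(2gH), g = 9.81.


u = 0.79 * sqrt(2*9.81*104.8) = 35.8226 m/s
D = 60 * 35.8226 / (pi * 77) = 8.8852 m


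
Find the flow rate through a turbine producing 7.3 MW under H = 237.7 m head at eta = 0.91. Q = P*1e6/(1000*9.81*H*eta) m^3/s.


Q = 7.3 * 1e6 / (1000 * 9.81 * 237.7 * 0.91) = 3.4402 m^3/s


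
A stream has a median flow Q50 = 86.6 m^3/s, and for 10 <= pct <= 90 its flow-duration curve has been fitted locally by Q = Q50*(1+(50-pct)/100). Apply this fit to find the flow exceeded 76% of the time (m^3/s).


Q = 86.6 * (1 + (50 - 76)/100) = 64.0840 m^3/s


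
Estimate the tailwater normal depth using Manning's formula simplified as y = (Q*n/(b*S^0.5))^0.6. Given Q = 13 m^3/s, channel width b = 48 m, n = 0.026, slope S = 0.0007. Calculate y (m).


y = (13 * 0.026 / (48 * 0.0007^0.5))^0.6 = 0.4519 m


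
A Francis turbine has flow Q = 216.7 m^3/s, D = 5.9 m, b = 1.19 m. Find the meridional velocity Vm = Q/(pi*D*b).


Vm = 216.7 / (pi * 5.9 * 1.19) = 9.8245 m/s


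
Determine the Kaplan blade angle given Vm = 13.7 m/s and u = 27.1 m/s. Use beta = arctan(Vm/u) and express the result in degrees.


beta = arctan(13.7 / 27.1) = 26.8182 degrees


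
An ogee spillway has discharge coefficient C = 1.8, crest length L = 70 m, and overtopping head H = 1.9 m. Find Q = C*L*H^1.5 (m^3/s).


Q = 1.8 * 70 * 1.9^1.5 = 329.9901 m^3/s


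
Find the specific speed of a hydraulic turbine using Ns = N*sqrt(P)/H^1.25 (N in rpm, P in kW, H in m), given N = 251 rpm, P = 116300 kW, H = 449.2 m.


Ns = 251 * 116300^0.5 / 449.2^1.25 = 41.3918


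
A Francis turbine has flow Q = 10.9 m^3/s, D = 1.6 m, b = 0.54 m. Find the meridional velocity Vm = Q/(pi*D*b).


Vm = 10.9 / (pi * 1.6 * 0.54) = 4.0157 m/s


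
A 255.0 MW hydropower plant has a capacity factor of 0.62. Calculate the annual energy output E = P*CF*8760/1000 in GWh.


E = 255.0 * 0.62 * 8760 / 1000 = 1384.9560 GWh


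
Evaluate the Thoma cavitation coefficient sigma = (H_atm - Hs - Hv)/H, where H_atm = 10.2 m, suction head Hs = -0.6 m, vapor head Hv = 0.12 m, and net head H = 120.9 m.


sigma = (10.2 - (-0.6) - 0.12) / 120.9 = 0.0883


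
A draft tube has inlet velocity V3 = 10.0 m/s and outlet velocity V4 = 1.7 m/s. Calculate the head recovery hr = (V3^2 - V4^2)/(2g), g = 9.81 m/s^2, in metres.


hr = (10.0^2 - 1.7^2) / (2*9.81) = 4.9495 m


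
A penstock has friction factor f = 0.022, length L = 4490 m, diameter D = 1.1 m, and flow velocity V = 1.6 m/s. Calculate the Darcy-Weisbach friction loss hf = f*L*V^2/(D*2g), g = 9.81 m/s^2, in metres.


hf = 0.022 * 4490 * 1.6^2 / (1.1 * 2 * 9.81) = 11.7170 m


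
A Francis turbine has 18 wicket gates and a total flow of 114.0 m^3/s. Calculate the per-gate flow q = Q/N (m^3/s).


q = 114.0 / 18 = 6.3333 m^3/s


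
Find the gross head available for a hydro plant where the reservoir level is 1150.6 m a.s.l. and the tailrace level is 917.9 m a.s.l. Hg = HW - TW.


Hg = 1150.6 - 917.9 = 232.7000 m


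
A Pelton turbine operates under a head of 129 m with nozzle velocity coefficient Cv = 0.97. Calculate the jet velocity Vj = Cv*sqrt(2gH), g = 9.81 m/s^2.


Vj = 0.97 * sqrt(2*9.81*129) = 48.7996 m/s


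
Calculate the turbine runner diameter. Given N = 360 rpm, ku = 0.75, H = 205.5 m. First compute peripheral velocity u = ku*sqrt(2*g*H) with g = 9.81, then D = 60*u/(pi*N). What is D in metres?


u = 0.75 * sqrt(2*9.81*205.5) = 47.6230 m/s
D = 60 * 47.6230 / (pi * 360) = 2.5265 m


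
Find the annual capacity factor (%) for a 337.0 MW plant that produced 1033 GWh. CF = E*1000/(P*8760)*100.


CF = 1033 * 1000 / (337.0 * 8760) * 100 = 34.9918 %


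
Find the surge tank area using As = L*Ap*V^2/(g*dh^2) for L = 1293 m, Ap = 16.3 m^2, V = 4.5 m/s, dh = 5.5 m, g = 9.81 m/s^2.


As = 1293 * 16.3 * 4.5^2 / (9.81 * 5.5^2) = 1438.1917 m^2


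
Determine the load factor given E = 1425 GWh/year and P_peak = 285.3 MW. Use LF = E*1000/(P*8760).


LF = 1425 * 1000 / (285.3 * 8760) = 0.5702


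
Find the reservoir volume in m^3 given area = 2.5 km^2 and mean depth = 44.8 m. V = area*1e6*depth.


V = 2.5 * 1e6 * 44.8 = 1.1200e+08 m^3


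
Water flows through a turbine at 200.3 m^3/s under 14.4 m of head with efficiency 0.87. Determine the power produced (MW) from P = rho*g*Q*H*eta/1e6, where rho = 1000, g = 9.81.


P = 1000 * 9.81 * 200.3 * 14.4 * 0.87 / 1e6 = 24.6168 MW


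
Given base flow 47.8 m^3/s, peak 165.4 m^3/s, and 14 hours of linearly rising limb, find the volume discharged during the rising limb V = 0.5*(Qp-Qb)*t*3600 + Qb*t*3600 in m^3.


V = 0.5*(165.4 - 47.8)*14*3600 + 47.8*14*3600 = 5.3726e+06 m^3


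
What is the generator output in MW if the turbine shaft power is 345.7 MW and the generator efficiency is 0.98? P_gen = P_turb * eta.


P_gen = 345.7 * 0.98 = 338.7860 MW


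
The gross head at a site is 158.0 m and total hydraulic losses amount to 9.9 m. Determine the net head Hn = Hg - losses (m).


Hn = 158.0 - 9.9 = 148.1000 m


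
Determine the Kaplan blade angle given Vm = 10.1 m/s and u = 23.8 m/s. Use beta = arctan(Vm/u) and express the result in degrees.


beta = arctan(10.1 / 23.8) = 22.9949 degrees


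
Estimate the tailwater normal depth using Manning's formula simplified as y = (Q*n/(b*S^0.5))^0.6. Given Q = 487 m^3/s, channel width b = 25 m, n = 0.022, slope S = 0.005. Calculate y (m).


y = (487 * 0.022 / (25 * 0.005^0.5))^0.6 = 2.9479 m


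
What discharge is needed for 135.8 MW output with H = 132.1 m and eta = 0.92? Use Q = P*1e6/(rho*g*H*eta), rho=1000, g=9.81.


Q = 135.8 * 1e6 / (1000 * 9.81 * 132.1 * 0.92) = 113.9043 m^3/s


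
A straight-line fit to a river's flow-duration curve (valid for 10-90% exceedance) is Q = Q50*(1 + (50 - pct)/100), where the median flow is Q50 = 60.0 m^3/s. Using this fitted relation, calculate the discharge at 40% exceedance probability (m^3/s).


Q = 60.0 * (1 + (50 - 40)/100) = 66.0000 m^3/s


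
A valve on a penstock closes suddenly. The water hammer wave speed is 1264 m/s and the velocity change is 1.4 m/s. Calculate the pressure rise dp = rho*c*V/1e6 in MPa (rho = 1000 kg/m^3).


dp = 1000 * 1264 * 1.4 / 1e6 = 1.7696 MPa


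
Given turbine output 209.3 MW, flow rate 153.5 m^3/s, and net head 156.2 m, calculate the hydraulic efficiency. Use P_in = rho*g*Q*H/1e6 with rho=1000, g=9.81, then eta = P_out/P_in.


P_in = 1000 * 9.81 * 153.5 * 156.2 / 1e6 = 235.2114 MW
eta = 209.3 / 235.2114 = 0.8898


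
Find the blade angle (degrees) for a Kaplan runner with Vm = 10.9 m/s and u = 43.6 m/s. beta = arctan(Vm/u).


beta = arctan(10.9 / 43.6) = 14.0362 degrees


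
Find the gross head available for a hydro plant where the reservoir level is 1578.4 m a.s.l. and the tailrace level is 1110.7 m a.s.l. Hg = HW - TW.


Hg = 1578.4 - 1110.7 = 467.7000 m


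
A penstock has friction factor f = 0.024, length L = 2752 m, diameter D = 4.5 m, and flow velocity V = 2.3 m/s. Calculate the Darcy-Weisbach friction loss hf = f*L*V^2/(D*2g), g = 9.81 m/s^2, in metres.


hf = 0.024 * 2752 * 2.3^2 / (4.5 * 2 * 9.81) = 3.9573 m


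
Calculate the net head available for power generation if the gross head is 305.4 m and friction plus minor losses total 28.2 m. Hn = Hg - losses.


Hn = 305.4 - 28.2 = 277.2000 m


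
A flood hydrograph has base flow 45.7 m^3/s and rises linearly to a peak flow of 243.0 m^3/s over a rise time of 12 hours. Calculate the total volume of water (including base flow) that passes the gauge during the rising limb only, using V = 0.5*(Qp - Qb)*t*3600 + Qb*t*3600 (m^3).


V = 0.5*(243.0 - 45.7)*12*3600 + 45.7*12*3600 = 6.2359e+06 m^3


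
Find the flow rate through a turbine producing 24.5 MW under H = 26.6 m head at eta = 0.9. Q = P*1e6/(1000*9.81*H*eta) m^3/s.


Q = 24.5 * 1e6 / (1000 * 9.81 * 26.6 * 0.9) = 104.3213 m^3/s


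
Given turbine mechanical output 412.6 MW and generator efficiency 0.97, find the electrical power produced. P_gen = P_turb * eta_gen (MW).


P_gen = 412.6 * 0.97 = 400.2220 MW


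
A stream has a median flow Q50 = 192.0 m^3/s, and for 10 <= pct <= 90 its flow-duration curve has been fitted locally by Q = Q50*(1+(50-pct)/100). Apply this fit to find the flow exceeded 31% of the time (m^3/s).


Q = 192.0 * (1 + (50 - 31)/100) = 228.4800 m^3/s


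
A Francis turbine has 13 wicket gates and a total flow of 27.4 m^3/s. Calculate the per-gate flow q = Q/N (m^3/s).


q = 27.4 / 13 = 2.1077 m^3/s


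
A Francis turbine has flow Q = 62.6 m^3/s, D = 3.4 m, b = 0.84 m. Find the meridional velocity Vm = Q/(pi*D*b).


Vm = 62.6 / (pi * 3.4 * 0.84) = 6.9770 m/s
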